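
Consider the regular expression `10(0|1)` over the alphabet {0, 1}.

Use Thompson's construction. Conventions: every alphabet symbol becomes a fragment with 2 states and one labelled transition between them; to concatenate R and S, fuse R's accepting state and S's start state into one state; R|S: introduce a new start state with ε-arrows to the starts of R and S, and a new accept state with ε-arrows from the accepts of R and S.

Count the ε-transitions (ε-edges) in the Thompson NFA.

Per subexpression:
Each of the 4 symbol leaves contributes 0 ε-transitions.
  0|1 : 4 ε-transitions
  10(0|1) : 4 ε-transitions

4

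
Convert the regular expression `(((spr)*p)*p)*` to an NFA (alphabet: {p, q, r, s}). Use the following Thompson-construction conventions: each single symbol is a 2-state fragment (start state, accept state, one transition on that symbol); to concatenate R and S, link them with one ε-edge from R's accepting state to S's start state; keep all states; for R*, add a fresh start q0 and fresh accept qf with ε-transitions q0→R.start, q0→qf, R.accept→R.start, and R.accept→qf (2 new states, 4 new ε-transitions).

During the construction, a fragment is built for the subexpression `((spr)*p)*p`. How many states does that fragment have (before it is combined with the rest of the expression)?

14

Fragment for `((spr)*p)*p`:
Each of the 5 symbol leaves contributes a 2-state fragment.
  spr = 6 states
  (spr)* = 8 states
  (spr)*p = 10 states
  ((spr)*p)* = 12 states
  ((spr)*p)*p = 14 states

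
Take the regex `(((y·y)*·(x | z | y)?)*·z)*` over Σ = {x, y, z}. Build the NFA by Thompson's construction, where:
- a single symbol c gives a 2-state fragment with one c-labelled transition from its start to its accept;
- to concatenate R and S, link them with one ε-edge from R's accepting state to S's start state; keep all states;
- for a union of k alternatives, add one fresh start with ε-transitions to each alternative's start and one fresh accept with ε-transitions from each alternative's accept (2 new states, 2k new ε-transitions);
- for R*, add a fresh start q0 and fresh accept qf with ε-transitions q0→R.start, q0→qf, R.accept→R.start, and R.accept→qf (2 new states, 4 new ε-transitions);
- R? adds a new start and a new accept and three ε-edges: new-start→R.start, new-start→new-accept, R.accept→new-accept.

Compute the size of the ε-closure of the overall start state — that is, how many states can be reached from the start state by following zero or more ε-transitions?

Let C(F) = |ε-closure(F.start)| within fragment F, and note whether F accepts ε. Symbol fragments have C = 1 and do not accept ε. Then:
  y·y — same as the first factor's closure: C = 1
  (y·y)* — new start has ε-edges to the inner start and to the new accept, so C = 2 + 1 = 3
  x | z | y — new start ε-reaches every alternative's start; none of them accept ε, so the new accept is not reached: C = 1 + 1 + 1 + 1 = 4
  (x | z | y)? — new start has ε-edges to the inner start and to the new accept, so C = 2 + 4 = 6
  (y·y)*·(x | z | y)? — the left operand accepts ε, so the closure extends into the next operand (via the concat ε-link); C = 3 + 6 = 9
  ((y·y)*·(x | z | y)?)* — new start has ε-edges to the inner start and to the new accept, so C = 2 + 9 = 11
  ((y·y)*·(x | z | y)?)*·z — C = 11 + 1 = 12 (closure spills across the concat boundary because the left factor accepts ε)
  (((y·y)*·(x | z | y)?)*·z)* — the star's fresh start ε-reaches both the body's start and the fresh accept: C = 2 + 12 = 14

14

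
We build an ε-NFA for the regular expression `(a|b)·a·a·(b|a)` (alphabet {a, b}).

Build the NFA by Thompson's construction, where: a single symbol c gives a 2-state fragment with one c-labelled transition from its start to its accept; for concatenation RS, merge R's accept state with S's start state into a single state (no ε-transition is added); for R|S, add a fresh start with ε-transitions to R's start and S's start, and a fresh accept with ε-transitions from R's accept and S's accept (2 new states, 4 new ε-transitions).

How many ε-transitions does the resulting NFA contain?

Building bottom-up:
Each of the 6 symbol leaves contributes 0 ε-transitions.
  a|b = 4 ε-transitions
  b|a = 4 ε-transitions
  (a|b)·a·a·(b|a) = 8 ε-transitions

8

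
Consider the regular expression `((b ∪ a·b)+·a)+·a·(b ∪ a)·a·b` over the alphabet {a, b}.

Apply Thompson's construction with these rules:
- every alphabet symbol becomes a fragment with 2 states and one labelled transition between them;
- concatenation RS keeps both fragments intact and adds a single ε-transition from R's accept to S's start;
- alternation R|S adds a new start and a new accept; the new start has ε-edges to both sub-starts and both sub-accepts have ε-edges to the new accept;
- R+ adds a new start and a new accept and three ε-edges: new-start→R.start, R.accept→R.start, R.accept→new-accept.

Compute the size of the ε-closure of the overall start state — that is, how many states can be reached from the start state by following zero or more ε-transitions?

Work bottom-up. For each fragment F, track |ε-closure(F.start)| and whether F's accept lies in that closure (i.e. whether F accepts ε). A single-symbol fragment has closure size 1 and does not accept ε.
  a·b → |closure| equals the left operand's closure size = 1 (its accept is not ε-reachable, so the closure stops there)
  b ∪ a·b → new start ε-reaches every alternative's start; none of them accept ε, so the new accept is not reached: |closure| = 1 + 1 + 1 = 3
  (b ∪ a·b)+ → |closure| = 1 + 3 = 4 (the body doesn't accept ε, so the new accept is not reached)
  (b ∪ a·b)+·a → same as the first factor's closure: |closure| = 4
  ((b ∪ a·b)+·a)+ → |closure| = 1 + 4 = 5 (the body doesn't accept ε, so the new accept is not reached)
  b ∪ a → |closure| = 1 + 1 + 1 = 3 (the new accept is not ε-reachable since no branch accepts ε)
  ((b ∪ a·b)+·a)+·a·(b ∪ a)·a·b → same as the first factor's closure: |closure| = 5

5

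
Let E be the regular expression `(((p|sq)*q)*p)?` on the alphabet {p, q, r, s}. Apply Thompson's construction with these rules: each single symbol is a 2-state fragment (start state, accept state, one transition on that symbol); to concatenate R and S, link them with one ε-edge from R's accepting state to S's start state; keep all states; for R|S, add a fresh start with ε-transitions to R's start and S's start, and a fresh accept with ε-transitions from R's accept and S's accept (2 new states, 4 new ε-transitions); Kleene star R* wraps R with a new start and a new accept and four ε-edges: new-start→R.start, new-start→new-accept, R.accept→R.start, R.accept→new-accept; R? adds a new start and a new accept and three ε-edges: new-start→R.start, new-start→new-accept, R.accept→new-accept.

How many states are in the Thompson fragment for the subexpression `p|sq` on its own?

Fragment for `p|sq`:
Each of the 3 symbol leaves contributes a 2-state fragment.
  sq — 4 states
  p|sq — 8 states

8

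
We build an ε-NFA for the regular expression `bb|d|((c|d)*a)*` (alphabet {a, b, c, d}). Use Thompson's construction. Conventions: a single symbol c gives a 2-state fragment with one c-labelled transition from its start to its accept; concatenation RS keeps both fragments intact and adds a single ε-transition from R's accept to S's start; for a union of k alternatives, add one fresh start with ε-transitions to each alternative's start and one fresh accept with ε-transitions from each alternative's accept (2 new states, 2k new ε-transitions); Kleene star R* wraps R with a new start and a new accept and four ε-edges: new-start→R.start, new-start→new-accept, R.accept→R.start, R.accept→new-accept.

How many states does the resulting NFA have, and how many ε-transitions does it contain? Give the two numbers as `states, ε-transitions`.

20, 20

By structural recursion:
Each of the 6 symbol leaves contributes 2 states and 0 ε-transitions.
  bb — 4 states, 1 ε-transition
  c|d — 6 states, 4 ε-transitions
  (c|d)* — 8 states, 8 ε-transitions
  (c|d)*a — 10 states, 9 ε-transitions
  ((c|d)*a)* — 12 states, 13 ε-transitions
  bb|d|((c|d)*a)* — 20 states, 20 ε-transitions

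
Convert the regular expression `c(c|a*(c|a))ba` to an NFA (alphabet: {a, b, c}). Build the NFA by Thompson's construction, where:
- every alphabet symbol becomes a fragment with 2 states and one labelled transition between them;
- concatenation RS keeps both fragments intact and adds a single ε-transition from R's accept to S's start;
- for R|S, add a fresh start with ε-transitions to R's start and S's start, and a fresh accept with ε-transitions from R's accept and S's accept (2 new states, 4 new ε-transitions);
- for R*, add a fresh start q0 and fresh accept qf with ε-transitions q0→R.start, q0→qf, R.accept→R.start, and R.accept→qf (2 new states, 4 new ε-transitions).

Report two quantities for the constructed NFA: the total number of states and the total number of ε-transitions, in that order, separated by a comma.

20, 16

Recursing over subexpressions:
Each of the 7 symbol leaves contributes 2 states and 0 ε-transitions.
  a* = 4 states, 4 ε-transitions
  c|a = 6 states, 4 ε-transitions
  a*(c|a) = 10 states, 9 ε-transitions
  c|a*(c|a) = 14 states, 13 ε-transitions
  c(c|a*(c|a))ba = 20 states, 16 ε-transitions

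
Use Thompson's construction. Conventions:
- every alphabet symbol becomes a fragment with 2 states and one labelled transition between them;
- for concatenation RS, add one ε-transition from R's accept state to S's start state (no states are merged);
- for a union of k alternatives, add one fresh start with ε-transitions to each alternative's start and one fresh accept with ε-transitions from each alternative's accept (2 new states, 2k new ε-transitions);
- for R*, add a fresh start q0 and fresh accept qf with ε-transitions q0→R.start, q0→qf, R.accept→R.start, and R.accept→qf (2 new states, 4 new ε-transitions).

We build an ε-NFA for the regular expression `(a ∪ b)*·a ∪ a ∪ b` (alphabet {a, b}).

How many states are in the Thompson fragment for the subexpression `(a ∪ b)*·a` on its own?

Fragment for `(a ∪ b)*·a`:
Each of the 3 symbol leaves contributes a 2-state fragment.
  a ∪ b → 6 states
  (a ∪ b)* → 8 states
  (a ∪ b)*·a → 10 states

10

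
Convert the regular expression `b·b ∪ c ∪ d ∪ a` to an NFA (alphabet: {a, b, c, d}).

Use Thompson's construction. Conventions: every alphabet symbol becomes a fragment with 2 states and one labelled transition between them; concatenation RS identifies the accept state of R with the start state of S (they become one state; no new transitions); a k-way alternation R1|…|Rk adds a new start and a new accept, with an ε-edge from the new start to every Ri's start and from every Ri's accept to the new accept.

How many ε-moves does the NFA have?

8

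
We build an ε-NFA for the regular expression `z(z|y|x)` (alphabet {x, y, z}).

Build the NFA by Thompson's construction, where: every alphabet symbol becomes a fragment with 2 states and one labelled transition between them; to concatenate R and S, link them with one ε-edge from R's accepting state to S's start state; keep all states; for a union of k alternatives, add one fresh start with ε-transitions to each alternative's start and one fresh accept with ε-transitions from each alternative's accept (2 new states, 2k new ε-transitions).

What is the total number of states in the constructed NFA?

10

By structural recursion:
Each of the 4 symbol leaves contributes a 2-state fragment.
  z|y|x — 8 states
  z(z|y|x) — 10 states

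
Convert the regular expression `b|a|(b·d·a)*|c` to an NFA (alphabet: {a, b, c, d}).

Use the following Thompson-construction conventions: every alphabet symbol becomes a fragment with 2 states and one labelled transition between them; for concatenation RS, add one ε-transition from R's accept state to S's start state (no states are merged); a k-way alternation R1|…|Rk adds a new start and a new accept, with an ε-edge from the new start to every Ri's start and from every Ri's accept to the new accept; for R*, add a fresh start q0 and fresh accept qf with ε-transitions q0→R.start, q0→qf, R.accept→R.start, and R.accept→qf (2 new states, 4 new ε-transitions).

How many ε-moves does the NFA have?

14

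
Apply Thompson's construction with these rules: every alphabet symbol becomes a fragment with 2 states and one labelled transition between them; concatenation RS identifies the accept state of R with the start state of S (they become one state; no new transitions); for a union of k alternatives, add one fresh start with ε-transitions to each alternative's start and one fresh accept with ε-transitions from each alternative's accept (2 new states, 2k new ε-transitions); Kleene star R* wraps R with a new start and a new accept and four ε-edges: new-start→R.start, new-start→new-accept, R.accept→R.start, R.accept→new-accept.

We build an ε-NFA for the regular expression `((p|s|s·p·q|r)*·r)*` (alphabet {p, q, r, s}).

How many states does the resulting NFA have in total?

17

Bottom-up over the parse tree:
Each of the 7 symbol leaves contributes a 2-state fragment.
  s·p·q — 4 states
  p|s|s·p·q|r — 12 states
  (p|s|s·p·q|r)* — 14 states
  (p|s|s·p·q|r)*·r — 15 states
  ((p|s|s·p·q|r)*·r)* — 17 states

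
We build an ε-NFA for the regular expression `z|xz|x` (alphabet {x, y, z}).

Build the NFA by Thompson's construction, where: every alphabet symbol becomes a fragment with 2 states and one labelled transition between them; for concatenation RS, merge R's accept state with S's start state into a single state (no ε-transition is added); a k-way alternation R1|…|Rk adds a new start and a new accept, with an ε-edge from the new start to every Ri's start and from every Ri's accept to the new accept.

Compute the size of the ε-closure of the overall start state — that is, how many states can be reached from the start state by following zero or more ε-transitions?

4

Work bottom-up. For each fragment F, track |ε-closure(F.start)| and whether F's accept lies in that closure (i.e. whether F accepts ε). A single-symbol fragment has closure size 1 and does not accept ε.
  xz : same as the first factor's closure: C = 1
  z|xz|x : C = 1 + 1 + 1 + 1 = 4 (the new accept is not ε-reachable since no branch accepts ε)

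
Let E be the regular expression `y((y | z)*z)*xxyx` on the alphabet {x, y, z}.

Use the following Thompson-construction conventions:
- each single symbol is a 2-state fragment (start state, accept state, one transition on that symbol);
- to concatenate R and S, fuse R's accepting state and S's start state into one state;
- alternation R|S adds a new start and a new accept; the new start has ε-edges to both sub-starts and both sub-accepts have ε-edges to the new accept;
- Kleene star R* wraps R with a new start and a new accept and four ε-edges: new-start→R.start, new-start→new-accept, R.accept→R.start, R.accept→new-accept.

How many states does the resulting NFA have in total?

Per subexpression:
Each of the 8 symbol leaves contributes a 2-state fragment.
  y | z = 6 states
  (y | z)* = 8 states
  (y | z)*z = 9 states
  ((y | z)*z)* = 11 states
  y((y | z)*z)*xxyx = 16 states

16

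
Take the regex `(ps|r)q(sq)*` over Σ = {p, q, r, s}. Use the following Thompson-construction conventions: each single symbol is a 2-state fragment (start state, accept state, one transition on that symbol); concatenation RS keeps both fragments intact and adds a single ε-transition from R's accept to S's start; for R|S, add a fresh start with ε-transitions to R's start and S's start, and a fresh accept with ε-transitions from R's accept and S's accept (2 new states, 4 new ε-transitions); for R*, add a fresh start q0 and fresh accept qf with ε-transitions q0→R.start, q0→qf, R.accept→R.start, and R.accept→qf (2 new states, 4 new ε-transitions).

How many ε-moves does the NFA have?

12

By structural recursion:
Each of the 6 symbol leaves contributes 0 ε-transitions.
  ps → 1 ε-transition
  ps|r → 5 ε-transitions
  sq → 1 ε-transition
  (sq)* → 5 ε-transitions
  (ps|r)q(sq)* → 12 ε-transitions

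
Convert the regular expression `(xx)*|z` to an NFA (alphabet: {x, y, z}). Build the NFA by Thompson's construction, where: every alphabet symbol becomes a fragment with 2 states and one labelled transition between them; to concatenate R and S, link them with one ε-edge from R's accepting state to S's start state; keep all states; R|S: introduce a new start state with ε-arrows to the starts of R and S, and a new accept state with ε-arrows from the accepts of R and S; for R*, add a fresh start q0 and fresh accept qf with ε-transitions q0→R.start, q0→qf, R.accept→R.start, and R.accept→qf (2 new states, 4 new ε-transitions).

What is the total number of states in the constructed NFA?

Building bottom-up:
Each of the 3 symbol leaves contributes a 2-state fragment.
  xx = 4 states
  (xx)* = 6 states
  (xx)*|z = 10 states

10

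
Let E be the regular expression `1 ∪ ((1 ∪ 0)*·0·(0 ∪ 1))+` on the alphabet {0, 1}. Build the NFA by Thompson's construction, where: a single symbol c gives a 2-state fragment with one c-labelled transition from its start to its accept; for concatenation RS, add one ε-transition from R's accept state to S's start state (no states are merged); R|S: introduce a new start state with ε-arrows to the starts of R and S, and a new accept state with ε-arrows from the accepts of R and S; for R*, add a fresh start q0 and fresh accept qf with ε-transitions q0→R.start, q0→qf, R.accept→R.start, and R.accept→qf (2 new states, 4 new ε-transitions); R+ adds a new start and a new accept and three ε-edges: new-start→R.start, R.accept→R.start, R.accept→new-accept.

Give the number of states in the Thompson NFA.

Recursing over subexpressions:
Each of the 6 symbol leaves contributes a 2-state fragment.
  1 ∪ 0 — 6 states
  (1 ∪ 0)* — 8 states
  0 ∪ 1 — 6 states
  (1 ∪ 0)*·0·(0 ∪ 1) — 16 states
  ((1 ∪ 0)*·0·(0 ∪ 1))+ — 18 states
  1 ∪ ((1 ∪ 0)*·0·(0 ∪ 1))+ — 22 states

22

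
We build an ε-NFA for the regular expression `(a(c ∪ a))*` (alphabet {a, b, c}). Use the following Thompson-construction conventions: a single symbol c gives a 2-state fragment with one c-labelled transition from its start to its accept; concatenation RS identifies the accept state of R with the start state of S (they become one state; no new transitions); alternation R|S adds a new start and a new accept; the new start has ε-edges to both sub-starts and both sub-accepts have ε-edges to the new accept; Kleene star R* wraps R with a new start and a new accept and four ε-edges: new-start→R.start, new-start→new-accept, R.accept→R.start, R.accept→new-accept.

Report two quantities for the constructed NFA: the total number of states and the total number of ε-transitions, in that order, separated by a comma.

Per subexpression:
Each of the 3 symbol leaves contributes 2 states and 0 ε-transitions.
  c ∪ a — 6 states, 4 ε-transitions
  a(c ∪ a) — 7 states, 4 ε-transitions
  (a(c ∪ a))* — 9 states, 8 ε-transitions

9, 8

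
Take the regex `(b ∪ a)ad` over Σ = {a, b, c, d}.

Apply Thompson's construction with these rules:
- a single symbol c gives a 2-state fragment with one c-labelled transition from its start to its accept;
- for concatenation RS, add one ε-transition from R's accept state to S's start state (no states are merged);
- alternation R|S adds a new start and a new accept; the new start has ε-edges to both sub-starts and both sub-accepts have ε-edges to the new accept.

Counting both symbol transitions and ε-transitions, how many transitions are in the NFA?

10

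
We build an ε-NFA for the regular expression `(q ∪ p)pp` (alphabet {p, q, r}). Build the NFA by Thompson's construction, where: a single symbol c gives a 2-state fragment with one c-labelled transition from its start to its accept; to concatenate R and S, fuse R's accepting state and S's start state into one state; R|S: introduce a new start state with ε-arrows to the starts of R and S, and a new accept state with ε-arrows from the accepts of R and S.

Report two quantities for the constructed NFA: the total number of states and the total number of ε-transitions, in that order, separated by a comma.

Building bottom-up:
Each of the 4 symbol leaves contributes 2 states and 0 ε-transitions.
  q ∪ p : 6 states, 4 ε-transitions
  (q ∪ p)pp : 8 states, 4 ε-transitions

8, 4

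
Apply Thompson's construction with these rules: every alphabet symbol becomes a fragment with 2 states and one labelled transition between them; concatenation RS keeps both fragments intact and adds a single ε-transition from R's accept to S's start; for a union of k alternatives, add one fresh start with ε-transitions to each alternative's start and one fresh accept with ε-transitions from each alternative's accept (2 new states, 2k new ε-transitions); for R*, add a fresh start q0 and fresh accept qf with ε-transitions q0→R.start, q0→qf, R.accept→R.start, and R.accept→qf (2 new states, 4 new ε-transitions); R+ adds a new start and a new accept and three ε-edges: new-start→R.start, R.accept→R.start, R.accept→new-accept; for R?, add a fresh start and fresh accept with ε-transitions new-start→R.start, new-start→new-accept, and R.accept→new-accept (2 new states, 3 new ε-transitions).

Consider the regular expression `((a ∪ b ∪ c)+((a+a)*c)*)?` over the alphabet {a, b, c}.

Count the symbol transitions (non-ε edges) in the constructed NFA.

6

Recursing over subexpressions:
Each of the 6 symbol leaves contributes exactly 1 symbol transition.
  a ∪ b ∪ c = 3 symbol transitions
  (a ∪ b ∪ c)+ = 3 symbol transitions
  a+ = 1 symbol transition
  a+a = 2 symbol transitions
  (a+a)* = 2 symbol transitions
  (a+a)*c = 3 symbol transitions
  ((a+a)*c)* = 3 symbol transitions
  (a ∪ b ∪ c)+((a+a)*c)* = 6 symbol transitions
  ((a ∪ b ∪ c)+((a+a)*c)*)? = 6 symbol transitions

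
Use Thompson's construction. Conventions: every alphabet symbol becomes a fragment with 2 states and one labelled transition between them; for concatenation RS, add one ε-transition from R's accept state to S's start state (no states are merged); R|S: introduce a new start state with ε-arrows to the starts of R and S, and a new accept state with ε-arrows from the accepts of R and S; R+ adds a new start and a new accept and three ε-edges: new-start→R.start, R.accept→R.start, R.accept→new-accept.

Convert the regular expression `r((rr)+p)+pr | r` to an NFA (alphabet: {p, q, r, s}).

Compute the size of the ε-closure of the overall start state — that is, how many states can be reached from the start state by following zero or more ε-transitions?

Compute the ε-closure size of each fragment's start state recursively; a symbol fragment's start has no outgoing ε-edge, so its closure is just itself (size 1).
  rr → C equals the left operand's closure size = 1 (its accept is not ε-reachable, so the closure stops there)
  (rr)+ → new start ε-reaches only the body's start; the new accept needs a symbol first: C = 1 + 1 = 2
  (rr)+p → C equals the left operand's closure size = 2 (its accept is not ε-reachable, so the closure stops there)
  ((rr)+p)+ → C = 1 + 2 = 3 (the body doesn't accept ε, so the new accept is not reached)
  r((rr)+p)+pr → C equals the left operand's closure size = 1 (its accept is not ε-reachable, so the closure stops there)
  r((rr)+p)+pr | r → new start ε-reaches every alternative's start; none of them accept ε, so the new accept is not reached: C = 1 + 1 + 1 = 3

3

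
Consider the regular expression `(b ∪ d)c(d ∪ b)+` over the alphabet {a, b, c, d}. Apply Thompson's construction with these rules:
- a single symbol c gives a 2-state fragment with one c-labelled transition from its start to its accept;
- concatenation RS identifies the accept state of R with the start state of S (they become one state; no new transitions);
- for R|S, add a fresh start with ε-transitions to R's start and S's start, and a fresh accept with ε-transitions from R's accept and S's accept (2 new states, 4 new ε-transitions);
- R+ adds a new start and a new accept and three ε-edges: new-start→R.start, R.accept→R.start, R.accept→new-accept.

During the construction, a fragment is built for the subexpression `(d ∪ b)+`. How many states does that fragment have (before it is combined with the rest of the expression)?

8

Fragment for `(d ∪ b)+`:
Each of the 2 symbol leaves contributes a 2-state fragment.
  d ∪ b : 6 states
  (d ∪ b)+ : 8 states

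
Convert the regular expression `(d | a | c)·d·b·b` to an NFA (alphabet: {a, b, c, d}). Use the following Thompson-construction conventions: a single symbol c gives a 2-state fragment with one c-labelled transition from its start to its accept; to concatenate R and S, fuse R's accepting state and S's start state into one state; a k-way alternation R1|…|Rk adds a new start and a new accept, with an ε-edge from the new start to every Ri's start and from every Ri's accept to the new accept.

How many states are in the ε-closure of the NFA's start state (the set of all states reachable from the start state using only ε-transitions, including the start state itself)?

4

Work bottom-up. For each fragment F, track |ε-closure(F.start)| and whether F's accept lies in that closure (i.e. whether F accepts ε). A single-symbol fragment has closure size 1 and does not accept ε.
  d | a | c → new start ε-reaches every alternative's start; none of them accept ε, so the new accept is not reached: |ε-closure| = 1 + 1 + 1 + 1 = 4
  (d | a | c)·d·b·b → same as the first factor's closure: |ε-closure| = 4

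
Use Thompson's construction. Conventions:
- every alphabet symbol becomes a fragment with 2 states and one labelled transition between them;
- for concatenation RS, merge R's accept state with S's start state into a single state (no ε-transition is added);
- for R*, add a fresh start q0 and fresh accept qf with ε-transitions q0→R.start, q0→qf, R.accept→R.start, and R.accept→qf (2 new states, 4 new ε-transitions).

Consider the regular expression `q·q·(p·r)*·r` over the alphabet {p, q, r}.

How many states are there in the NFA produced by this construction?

8

Recursing over subexpressions:
Each of the 5 symbol leaves contributes a 2-state fragment.
  p·r — 3 states
  (p·r)* — 5 states
  q·q·(p·r)*·r — 8 states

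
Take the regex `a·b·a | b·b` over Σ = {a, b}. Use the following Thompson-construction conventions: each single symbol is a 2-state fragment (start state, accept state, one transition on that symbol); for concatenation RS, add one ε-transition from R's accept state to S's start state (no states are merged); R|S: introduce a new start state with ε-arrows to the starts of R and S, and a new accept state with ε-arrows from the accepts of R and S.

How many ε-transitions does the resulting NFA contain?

7

By structural recursion:
Each of the 5 symbol leaves contributes 0 ε-transitions.
  a·b·a — 2 ε-transitions
  b·b — 1 ε-transition
  a·b·a | b·b — 7 ε-transitions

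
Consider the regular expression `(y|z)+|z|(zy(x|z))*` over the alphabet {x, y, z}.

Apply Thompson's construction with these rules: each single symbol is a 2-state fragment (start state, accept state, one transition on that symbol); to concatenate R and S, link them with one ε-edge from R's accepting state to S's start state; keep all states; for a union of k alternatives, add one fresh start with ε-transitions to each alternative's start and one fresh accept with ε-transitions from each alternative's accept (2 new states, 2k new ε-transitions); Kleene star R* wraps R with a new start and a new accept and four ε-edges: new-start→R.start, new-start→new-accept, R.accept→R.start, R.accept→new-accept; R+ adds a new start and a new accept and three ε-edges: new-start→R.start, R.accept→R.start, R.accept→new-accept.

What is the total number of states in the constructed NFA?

Per subexpression:
Each of the 7 symbol leaves contributes a 2-state fragment.
  y|z : 6 states
  (y|z)+ : 8 states
  x|z : 6 states
  zy(x|z) : 10 states
  (zy(x|z))* : 12 states
  (y|z)+|z|(zy(x|z))* : 24 states

24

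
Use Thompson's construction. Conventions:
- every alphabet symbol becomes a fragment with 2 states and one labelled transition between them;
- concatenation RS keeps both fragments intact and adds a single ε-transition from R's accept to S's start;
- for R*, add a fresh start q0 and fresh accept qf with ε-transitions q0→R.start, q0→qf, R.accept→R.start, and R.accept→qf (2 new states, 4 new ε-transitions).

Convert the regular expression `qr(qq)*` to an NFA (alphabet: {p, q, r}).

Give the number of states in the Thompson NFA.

10

Recursing over subexpressions:
Each of the 4 symbol leaves contributes a 2-state fragment.
  qq → 4 states
  (qq)* → 6 states
  qr(qq)* → 10 states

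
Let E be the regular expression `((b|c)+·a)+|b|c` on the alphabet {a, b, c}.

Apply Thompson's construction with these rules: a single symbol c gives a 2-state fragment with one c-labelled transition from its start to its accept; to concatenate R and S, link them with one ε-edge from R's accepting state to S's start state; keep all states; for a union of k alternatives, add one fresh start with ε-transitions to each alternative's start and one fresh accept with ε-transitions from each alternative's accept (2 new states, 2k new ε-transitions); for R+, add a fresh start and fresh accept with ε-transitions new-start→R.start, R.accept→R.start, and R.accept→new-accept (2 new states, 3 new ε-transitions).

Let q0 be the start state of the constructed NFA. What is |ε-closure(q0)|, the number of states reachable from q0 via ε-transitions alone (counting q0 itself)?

Let C(F) = |ε-closure(F.start)| within fragment F, and note whether F accepts ε. Symbol fragments have C = 1 and do not accept ε. Then:
  b|c : new start ε-reaches every alternative's start; none of them accept ε, so the new accept is not reached: C = 1 + 1 + 1 = 3
  (b|c)+ : C = 1 + 3 = 4 (the body doesn't accept ε, so the new accept is not reached)
  (b|c)+·a : same as the first factor's closure: C = 4
  ((b|c)+·a)+ : C = 1 + 4 = 5 (the body doesn't accept ε, so the new accept is not reached)
  ((b|c)+·a)+|b|c : new start ε-reaches every alternative's start; none of them accept ε, so the new accept is not reached: C = 1 + 5 + 1 + 1 = 8

8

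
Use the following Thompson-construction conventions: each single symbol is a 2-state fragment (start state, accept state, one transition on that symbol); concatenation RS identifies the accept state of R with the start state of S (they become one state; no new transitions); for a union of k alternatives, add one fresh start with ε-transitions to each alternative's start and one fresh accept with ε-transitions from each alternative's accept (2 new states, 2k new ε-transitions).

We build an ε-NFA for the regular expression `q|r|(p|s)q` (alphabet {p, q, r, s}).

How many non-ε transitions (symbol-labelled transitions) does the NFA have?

5

By structural recursion:
Each of the 5 symbol leaves contributes exactly 1 symbol transition.
  p|s → 2 symbol transitions
  (p|s)q → 3 symbol transitions
  q|r|(p|s)q → 5 symbol transitions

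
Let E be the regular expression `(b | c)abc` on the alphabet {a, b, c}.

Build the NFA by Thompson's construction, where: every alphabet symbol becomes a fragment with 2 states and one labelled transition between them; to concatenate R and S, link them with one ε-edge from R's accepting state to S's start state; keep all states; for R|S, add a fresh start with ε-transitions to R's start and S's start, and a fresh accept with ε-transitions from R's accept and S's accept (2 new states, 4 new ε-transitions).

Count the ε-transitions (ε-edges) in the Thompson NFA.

7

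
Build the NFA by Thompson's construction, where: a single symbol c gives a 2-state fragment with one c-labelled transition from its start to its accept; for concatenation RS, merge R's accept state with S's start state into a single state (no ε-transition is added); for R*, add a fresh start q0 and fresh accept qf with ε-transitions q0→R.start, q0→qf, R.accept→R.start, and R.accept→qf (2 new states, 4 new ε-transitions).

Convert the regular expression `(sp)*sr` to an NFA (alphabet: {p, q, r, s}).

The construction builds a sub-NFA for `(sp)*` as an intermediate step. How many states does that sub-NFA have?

Fragment for `(sp)*`:
Each of the 2 symbol leaves contributes a 2-state fragment.
  sp : 3 states
  (sp)* : 5 states

5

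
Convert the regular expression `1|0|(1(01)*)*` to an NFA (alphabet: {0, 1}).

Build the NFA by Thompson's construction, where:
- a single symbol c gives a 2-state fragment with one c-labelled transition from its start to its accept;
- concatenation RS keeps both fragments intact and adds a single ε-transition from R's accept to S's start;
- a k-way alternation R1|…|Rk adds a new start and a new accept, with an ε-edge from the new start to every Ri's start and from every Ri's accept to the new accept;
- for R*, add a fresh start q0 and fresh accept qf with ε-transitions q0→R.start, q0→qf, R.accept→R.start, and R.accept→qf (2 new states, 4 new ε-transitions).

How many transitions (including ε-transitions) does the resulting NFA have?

21

Per subexpression:
Each of the 5 symbol leaves contributes 1 transition (1 symbol, 0 ε).
  01 → 3 transitions (2 symbol, 1 ε)
  (01)* → 7 transitions (2 symbol, 5 ε)
  1(01)* → 9 transitions (3 symbol, 6 ε)
  (1(01)*)* → 13 transitions (3 symbol, 10 ε)
  1|0|(1(01)*)* → 21 transitions (5 symbol, 16 ε)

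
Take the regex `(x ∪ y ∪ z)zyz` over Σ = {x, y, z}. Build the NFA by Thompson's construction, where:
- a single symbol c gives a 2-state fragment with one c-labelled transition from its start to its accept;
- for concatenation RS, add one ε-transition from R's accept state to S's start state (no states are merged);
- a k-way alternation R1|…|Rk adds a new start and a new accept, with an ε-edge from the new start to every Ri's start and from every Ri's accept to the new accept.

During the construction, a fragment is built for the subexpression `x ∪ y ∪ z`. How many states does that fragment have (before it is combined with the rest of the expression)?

Fragment for `x ∪ y ∪ z`:
Each of the 3 symbol leaves contributes a 2-state fragment.
  x ∪ y ∪ z → 8 states

8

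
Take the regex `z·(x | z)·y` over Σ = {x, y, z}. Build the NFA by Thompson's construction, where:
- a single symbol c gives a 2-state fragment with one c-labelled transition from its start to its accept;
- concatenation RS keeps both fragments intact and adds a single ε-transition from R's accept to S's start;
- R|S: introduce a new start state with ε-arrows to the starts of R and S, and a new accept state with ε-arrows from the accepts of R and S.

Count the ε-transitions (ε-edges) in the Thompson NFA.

Recursing over subexpressions:
Each of the 4 symbol leaves contributes 0 ε-transitions.
  x | z — 4 ε-transitions
  z·(x | z)·y — 6 ε-transitions

6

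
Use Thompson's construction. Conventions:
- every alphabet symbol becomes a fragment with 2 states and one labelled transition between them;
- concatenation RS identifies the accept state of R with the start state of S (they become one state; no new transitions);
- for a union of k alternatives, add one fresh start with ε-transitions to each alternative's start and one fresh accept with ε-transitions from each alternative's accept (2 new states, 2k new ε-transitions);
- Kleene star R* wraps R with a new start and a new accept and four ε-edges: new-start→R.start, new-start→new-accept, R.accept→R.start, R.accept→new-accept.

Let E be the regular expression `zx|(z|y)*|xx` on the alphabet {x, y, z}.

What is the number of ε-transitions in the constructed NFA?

Building bottom-up:
Each of the 6 symbol leaves contributes 0 ε-transitions.
  zx = 0 ε-transitions
  z|y = 4 ε-transitions
  (z|y)* = 8 ε-transitions
  xx = 0 ε-transitions
  zx|(z|y)*|xx = 14 ε-transitions

14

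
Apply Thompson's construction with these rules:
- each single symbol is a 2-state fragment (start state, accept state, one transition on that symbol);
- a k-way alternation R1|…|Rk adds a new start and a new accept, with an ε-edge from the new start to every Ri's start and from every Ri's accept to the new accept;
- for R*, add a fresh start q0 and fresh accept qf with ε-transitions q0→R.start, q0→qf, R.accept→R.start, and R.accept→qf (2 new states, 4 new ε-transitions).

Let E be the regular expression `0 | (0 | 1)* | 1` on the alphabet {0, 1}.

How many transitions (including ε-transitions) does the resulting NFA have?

Bottom-up over the parse tree:
Each of the 4 symbol leaves contributes 1 transition (1 symbol, 0 ε).
  0 | 1 = 6 transitions (2 symbol, 4 ε)
  (0 | 1)* = 10 transitions (2 symbol, 8 ε)
  0 | (0 | 1)* | 1 = 18 transitions (4 symbol, 14 ε)

18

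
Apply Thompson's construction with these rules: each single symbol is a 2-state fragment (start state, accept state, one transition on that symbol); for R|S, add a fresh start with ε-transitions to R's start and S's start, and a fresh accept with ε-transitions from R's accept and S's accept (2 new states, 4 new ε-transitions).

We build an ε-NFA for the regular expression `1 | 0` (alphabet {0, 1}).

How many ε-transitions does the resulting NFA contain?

Building bottom-up:
Each of the 2 symbol leaves contributes 0 ε-transitions.
  1 | 0 → 4 ε-transitions

4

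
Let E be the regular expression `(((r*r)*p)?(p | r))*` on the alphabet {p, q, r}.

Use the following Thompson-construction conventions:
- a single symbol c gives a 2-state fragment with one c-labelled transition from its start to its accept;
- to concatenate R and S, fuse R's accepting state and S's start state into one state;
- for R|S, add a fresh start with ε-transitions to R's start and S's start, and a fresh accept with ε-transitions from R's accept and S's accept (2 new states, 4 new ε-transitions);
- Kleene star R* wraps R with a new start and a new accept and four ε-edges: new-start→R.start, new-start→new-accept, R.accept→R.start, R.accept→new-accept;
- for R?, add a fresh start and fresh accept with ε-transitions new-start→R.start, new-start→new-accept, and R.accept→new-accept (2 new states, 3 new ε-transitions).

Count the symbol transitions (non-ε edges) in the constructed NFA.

Recursing over subexpressions:
Each of the 5 symbol leaves contributes exactly 1 symbol transition.
  r* → 1 symbol transition
  r*r → 2 symbol transitions
  (r*r)* → 2 symbol transitions
  (r*r)*p → 3 symbol transitions
  ((r*r)*p)? → 3 symbol transitions
  p | r → 2 symbol transitions
  ((r*r)*p)?(p | r) → 5 symbol transitions
  (((r*r)*p)?(p | r))* → 5 symbol transitions

5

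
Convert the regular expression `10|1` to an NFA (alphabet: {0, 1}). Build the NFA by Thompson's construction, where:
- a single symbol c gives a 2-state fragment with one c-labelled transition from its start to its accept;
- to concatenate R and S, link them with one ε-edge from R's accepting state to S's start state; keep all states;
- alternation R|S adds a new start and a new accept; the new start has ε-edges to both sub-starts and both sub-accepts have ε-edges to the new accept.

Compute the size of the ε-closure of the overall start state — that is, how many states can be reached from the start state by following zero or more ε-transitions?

Let C(F) = |ε-closure(F.start)| within fragment F, and note whether F accepts ε. Symbol fragments have C = 1 and do not accept ε. Then:
  10 → |ε-closure| equals the left operand's closure size = 1 (its accept is not ε-reachable, so the closure stops there)
  10|1 → new start ε-reaches every alternative's start; none of them accept ε, so the new accept is not reached: |ε-closure| = 1 + 1 + 1 = 3

3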